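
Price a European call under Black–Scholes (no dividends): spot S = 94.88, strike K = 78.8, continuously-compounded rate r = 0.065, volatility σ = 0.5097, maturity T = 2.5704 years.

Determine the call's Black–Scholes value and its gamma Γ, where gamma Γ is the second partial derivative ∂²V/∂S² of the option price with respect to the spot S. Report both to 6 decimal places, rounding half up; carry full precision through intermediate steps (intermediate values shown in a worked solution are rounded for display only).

σ√T = 0.5097·√2.5704 = 0.817175
d₁ = (ln(S/K) + (r+σ²/2)T) / (σ√T) = (ln(94.88/78.8) + (0.065+0.5097²/2)·2.5704) / 0.817175 = (0.185700 + 0.500963) / 0.817175 = 0.840289
d₂ = d₁ − σ√T = 0.840289 − 0.817175 = 0.023114
e^{−rT} = e^{−0.065·2.5704} = 0.846135
N(d₁) = 0.799627,  N(d₂) = 0.509221
Call price V = S·N(d₁) − K·e^{−rT}·N(d₂) = 75.868601 − 33.952514 = 41.916087
φ(d₁) = (1/√(2π))·e^{−d₁²/2} = 0.280276
Γ = φ(d₁) / (S·σ·√T) = 0.003615

price = 41.916087
Γ = 0.003615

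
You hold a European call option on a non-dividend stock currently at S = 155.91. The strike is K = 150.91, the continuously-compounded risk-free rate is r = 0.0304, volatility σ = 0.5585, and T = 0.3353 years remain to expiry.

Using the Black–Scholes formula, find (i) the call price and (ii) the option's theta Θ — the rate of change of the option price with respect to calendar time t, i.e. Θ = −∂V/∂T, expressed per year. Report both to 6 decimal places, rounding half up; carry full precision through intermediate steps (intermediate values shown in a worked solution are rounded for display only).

price = 23.043496
Θ = -30.944316

σ√T = 0.5585·√0.3353 = 0.323400
d₁ = (ln(S/K) + (r+σ²/2)T) / (σ√T) = (ln(155.91/150.91) + (0.0304+0.5585²/2)·0.3353) / 0.323400 = (0.032595 + 0.062487) / 0.323400 = 0.294008
d₂ = d₁ − σ√T = 0.294008 − 0.323400 = -0.029392
e^{−rT} = e^{−0.0304·0.3353} = 0.989859
N(d₁) = 0.615624,  N(d₂) = 0.488276
Call price V = S·N(d₁) − K·e^{−rT}·N(d₂) = 95.981954 − 72.938457 = 23.043496
φ(d₁) = (1/√(2π))·e^{−d₁²/2} = 0.382067
Θ = −S·φ(d₁)·σ/(2√T) − r·K·e^{−rT}·N(d₂) = −28.726987 − 2.217329 = -30.944316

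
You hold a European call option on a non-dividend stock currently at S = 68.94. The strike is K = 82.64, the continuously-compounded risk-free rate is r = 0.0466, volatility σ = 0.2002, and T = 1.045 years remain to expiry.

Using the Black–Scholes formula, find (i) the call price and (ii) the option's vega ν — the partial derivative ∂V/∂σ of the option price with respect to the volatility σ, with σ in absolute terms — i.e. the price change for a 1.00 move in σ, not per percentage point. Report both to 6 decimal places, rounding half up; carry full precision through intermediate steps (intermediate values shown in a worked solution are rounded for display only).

σ√T = 0.2002·√1.045 = 0.204655
d₁ = (ln(S/K) + (r+σ²/2)T) / (σ√T) = (ln(68.94/82.64) + (0.0466+0.2002²/2)·1.045) / 0.204655 = (-0.181257 + 0.069639) / 0.204655 = -0.545398
d₂ = d₁ − σ√T = -0.545398 − 0.204655 = -0.750053
e^{−rT} = e^{−0.0466·1.045} = 0.952470
N(d₁) = 0.292740,  N(d₂) = 0.226611
Call price V = S·N(d₁) − K·e^{−rT}·N(d₂) = 20.181483 − 17.837053 = 2.344430
φ(d₁) = (1/√(2π))·e^{−d₁²/2} = 0.343809
ν = S·φ(d₁)·√T = 24.229644

price = 2.344430
ν = 24.229644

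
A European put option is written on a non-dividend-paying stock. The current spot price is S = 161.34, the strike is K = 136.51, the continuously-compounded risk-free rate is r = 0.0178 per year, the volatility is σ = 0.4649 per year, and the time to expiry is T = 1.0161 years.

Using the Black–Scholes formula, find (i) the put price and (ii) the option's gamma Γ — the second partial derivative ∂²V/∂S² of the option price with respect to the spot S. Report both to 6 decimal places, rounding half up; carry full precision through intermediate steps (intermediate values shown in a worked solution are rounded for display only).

price = 15.788359
Γ = 0.004328

σ√T = 0.4649·√1.0161 = 0.468628
d₁ = (ln(S/K) + (r+σ²/2)T) / (σ√T) = (ln(161.34/136.51) + (0.0178+0.4649²/2)·1.0161) / 0.468628 = (0.167116 + 0.127892) / 0.468628 = 0.629516
d₂ = d₁ − σ√T = 0.629516 − 0.468628 = 0.160889
e^{−rT} = e^{−0.0178·1.0161} = 0.982076
N(−d₁) = 0.264506,  N(−d₂) = 0.436091
Put price V = K·e^{−rT}·N(−d₂) − S·N(−d₁) = 58.463700 − 42.675341 = 15.788359
φ(d₁) = (1/√(2π))·e^{−d₁²/2} = 0.327233
Γ = φ(d₁) / (S·σ·√T) = 0.004328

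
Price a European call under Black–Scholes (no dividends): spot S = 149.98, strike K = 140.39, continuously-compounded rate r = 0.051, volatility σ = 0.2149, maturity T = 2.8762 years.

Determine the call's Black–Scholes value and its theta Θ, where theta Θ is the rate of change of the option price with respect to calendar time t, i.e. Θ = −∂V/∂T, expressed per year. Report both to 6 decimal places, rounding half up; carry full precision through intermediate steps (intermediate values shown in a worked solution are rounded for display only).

price = 37.179200
Θ = -6.883020

σ√T = 0.2149·√2.8762 = 0.364457
d₁ = (ln(S/K) + (r+σ²/2)T) / (σ√T) = (ln(149.98/140.39) + (0.051+0.2149²/2)·2.8762) / 0.364457 = (0.066078 + 0.213101) / 0.364457 = 0.766012
d₂ = d₁ − σ√T = 0.766012 − 0.364457 = 0.401555
e^{−rT} = e^{−0.051·2.8762} = 0.863565
N(d₁) = 0.778165,  N(d₂) = 0.655994
Call price V = S·N(d₁) − K·e^{−rT}·N(d₂) = 116.709252 − 79.530052 = 37.179200
φ(d₁) = (1/√(2π))·e^{−d₁²/2} = 0.297505
Θ = −S·φ(d₁)·σ/(2√T) − r·K·e^{−rT}·N(d₂) = −2.826987 − 4.056033 = -6.883020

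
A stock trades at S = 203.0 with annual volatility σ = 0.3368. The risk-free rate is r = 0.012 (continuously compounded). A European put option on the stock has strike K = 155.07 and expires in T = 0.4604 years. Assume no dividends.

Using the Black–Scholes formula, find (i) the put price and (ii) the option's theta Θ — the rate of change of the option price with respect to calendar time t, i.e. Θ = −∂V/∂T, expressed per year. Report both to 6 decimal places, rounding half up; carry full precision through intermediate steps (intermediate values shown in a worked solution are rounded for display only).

price = 2.245967
Θ = -8.188350

σ√T = 0.3368·√0.4604 = 0.228528
d₁ = (ln(S/K) + (r+σ²/2)T) / (σ√T) = (ln(203.0/155.07) + (0.012+0.3368²/2)·0.4604) / 0.228528 = (0.269329 + 0.031637) / 0.228528 = 1.316979
d₂ = d₁ − σ√T = 1.316979 − 0.228528 = 1.088450
e^{−rT} = e^{−0.012·0.4604} = 0.994490
N(−d₁) = 0.093923,  N(−d₂) = 0.138198
Put price V = K·e^{−rT}·N(−d₂) − S·N(−d₁) = 21.312315 − 19.066348 = 2.245967
φ(d₁) = (1/√(2π))·e^{−d₁²/2} = 0.167603
Θ = −S·φ(d₁)·σ/(2√T) + r·K·e^{−rT}·N(−d₂) = −8.444098 + 0.255748 = -8.188350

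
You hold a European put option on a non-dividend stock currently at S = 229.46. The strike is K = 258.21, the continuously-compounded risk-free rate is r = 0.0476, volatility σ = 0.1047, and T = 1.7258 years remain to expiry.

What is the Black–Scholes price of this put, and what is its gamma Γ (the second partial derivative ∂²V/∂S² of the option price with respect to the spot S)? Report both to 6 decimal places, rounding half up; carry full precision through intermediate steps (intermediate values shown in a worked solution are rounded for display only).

price = 17.437242
Γ = 0.012409

σ√T = 0.1047·√1.7258 = 0.137544
d₁ = (ln(S/K) + (r+σ²/2)T) / (σ√T) = (ln(229.46/258.21) + (0.0476+0.1047²/2)·1.7258) / 0.137544 = (-0.118044 + 0.091607) / 0.137544 = -0.192209
d₂ = d₁ − σ√T = -0.192209 − 0.137544 = -0.329753
e^{−rT} = e^{−0.0476·1.7258} = 0.921136
N(−d₁) = 0.576211,  N(−d₂) = 0.629207
Put price V = K·e^{−rT}·N(−d₂) − S·N(−d₁) = 149.654566 − 132.217324 = 17.437242
φ(d₁) = (1/√(2π))·e^{−d₁²/2} = 0.391641
Γ = φ(d₁) / (S·σ·√T) = 0.012409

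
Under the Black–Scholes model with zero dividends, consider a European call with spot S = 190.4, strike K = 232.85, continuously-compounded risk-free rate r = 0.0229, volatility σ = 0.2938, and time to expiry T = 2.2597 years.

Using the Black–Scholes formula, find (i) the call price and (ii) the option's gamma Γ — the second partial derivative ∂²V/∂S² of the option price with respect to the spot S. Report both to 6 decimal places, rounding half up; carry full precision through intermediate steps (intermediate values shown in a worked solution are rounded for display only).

price = 22.609863
Γ = 0.004711

σ√T = 0.2938·√2.2597 = 0.441649
d₁ = (ln(S/K) + (r+σ²/2)T) / (σ√T) = (ln(190.4/232.85) + (0.0229+0.2938²/2)·2.2597) / 0.441649 = (-0.201267 + 0.149274) / 0.441649 = -0.117725
d₂ = d₁ − σ√T = -0.117725 − 0.441649 = -0.559374
e^{−rT} = e^{−0.0229·2.2597} = 0.949569
N(d₁) = 0.453143,  N(d₂) = 0.287953
Call price V = S·N(d₁) − K·e^{−rT}·N(d₂) = 86.278350 − 63.668487 = 22.609863
φ(d₁) = (1/√(2π))·e^{−d₁²/2} = 0.396187
Γ = φ(d₁) / (S·σ·√T) = 0.004711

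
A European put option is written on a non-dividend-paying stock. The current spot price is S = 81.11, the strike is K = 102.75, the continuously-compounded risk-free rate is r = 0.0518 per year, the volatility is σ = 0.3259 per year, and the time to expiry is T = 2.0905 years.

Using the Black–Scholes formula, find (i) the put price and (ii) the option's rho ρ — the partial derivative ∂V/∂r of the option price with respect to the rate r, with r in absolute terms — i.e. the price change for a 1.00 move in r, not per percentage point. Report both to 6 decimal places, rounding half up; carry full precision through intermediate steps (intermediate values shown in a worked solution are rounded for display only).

price = 22.269888
ρ = -133.802321

σ√T = 0.3259·√2.0905 = 0.471205
d₁ = (ln(S/K) + (r+σ²/2)T) / (σ√T) = (ln(81.11/102.75) + (0.0518+0.3259²/2)·2.0905) / 0.471205 = (-0.236493 + 0.219305) / 0.471205 = -0.036476
d₂ = d₁ − σ√T = -0.036476 − 0.471205 = -0.507681
e^{−rT} = e^{−0.0518·2.0905} = 0.897369
N(−d₁) = 0.514549,  N(−d₂) = 0.694161
Put price V = K·e^{−rT}·N(−d₂) − S·N(−d₁) = 64.004937 − 41.735049 = 22.269888
ρ = −K·T·e^{−rT}·N(−d₂) = -133.802321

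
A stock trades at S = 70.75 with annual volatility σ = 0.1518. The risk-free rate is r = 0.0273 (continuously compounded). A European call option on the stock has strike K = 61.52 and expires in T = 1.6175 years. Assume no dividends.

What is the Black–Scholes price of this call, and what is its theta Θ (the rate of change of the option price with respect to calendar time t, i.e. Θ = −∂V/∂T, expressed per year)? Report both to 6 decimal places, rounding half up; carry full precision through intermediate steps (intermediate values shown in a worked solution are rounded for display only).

price = 13.018905
Θ = -2.263415

σ√T = 0.1518·√1.6175 = 0.193061
d₁ = (ln(S/K) + (r+σ²/2)T) / (σ√T) = (ln(70.75/61.52) + (0.0273+0.1518²/2)·1.6175) / 0.193061 = (0.139790 + 0.062794) / 0.193061 = 1.049329
d₂ = d₁ − σ√T = 1.049329 − 0.193061 = 0.856268
e^{−rT} = e^{−0.0273·1.6175} = 0.956803
N(d₁) = 0.852987,  N(d₂) = 0.804075
Call price V = S·N(d₁) − K·e^{−rT}·N(d₂) = 60.348802 − 47.329897 = 13.018905
φ(d₁) = (1/√(2π))·e^{−d₁²/2} = 0.230044
Θ = −S·φ(d₁)·σ/(2√T) − r·K·e^{−rT}·N(d₂) = −0.971309 − 1.292106 = -2.263415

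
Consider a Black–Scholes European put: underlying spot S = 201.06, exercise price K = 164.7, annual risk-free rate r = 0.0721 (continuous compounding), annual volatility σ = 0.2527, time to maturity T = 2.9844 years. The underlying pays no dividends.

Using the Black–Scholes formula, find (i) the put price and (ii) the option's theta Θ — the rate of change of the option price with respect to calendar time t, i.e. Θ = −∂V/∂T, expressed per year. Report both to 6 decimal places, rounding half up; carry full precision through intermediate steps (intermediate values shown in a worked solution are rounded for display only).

price = 6.436989
Θ = -0.741737

σ√T = 0.2527·√2.9844 = 0.436550
d₁ = (ln(S/K) + (r+σ²/2)T) / (σ√T) = (ln(201.06/164.7) + (0.0721+0.2527²/2)·2.9844) / 0.436550 = (0.199478 + 0.310463) / 0.436550 = 1.168116
d₂ = d₁ − σ√T = 1.168116 − 0.436550 = 0.731566
e^{−rT} = e^{−0.0721·2.9844} = 0.806400
N(−d₁) = 0.121380,  N(−d₂) = 0.232217
Put price V = K·e^{−rT}·N(−d₂) − S·N(−d₁) = 30.841644 − 24.404655 = 6.436989
φ(d₁) = (1/√(2π))·e^{−d₁²/2} = 0.201657
Θ = −S·φ(d₁)·σ/(2√T) + r·K·e^{−rT}·N(−d₂) = −2.965419 + 2.223683 = -0.741737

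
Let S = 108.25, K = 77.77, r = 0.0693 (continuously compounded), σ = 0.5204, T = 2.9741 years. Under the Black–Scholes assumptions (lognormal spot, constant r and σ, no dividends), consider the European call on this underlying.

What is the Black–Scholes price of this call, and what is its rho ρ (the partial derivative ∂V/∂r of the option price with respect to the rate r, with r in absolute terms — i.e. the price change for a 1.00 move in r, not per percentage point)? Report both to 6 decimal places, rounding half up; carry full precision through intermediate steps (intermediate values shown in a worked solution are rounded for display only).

σ√T = 0.5204·√2.9741 = 0.897460
d₁ = (ln(S/K) + (r+σ²/2)T) / (σ√T) = (ln(108.25/77.77) + (0.0693+0.5204²/2)·2.9741) / 0.897460 = (0.330688 + 0.608822) / 0.897460 = 1.046854
d₂ = d₁ − σ√T = 1.046854 − 0.897460 = 0.149394
e^{−rT} = e^{−0.0693·2.9741} = 0.813748
N(d₁) = 0.852417,  N(d₂) = 0.559379
Call price V = S·N(d₁) − K·e^{−rT}·N(d₂) = 92.274101 − 35.400370 = 56.873731
ρ = K·T·e^{−rT}·N(d₂) = 105.284240

price = 56.873731
ρ = 105.284240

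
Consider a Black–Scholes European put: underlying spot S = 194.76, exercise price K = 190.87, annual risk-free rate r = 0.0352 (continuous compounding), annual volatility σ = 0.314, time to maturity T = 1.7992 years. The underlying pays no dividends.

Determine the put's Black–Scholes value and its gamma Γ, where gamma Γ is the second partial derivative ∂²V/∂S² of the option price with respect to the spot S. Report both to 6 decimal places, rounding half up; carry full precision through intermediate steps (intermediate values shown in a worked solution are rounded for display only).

σ√T = 0.314·√1.7992 = 0.421182
d₁ = (ln(S/K) + (r+σ²/2)T) / (σ√T) = (ln(194.76/190.87) + (0.0352+0.314²/2)·1.7992) / 0.421182 = (0.020175 + 0.152029) / 0.421182 = 0.408860
d₂ = d₁ − σ√T = 0.408860 − 0.421182 = -0.012322
e^{−rT} = e^{−0.0352·1.7992} = 0.938632
N(−d₁) = 0.341321,  N(−d₂) = 0.504916
Put price V = K·e^{−rT}·N(−d₂) − S·N(−d₁) = 90.458986 − 66.475723 = 23.983263
φ(d₁) = (1/√(2π))·e^{−d₁²/2} = 0.366953
Γ = φ(d₁) / (S·σ·√T) = 0.004473

price = 23.983263
Γ = 0.004473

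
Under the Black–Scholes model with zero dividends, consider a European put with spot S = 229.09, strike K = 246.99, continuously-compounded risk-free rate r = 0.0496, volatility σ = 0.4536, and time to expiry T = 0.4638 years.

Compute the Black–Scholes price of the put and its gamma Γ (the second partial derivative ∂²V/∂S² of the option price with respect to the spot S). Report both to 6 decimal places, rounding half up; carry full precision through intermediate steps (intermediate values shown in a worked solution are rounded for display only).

price = 35.424681
Γ = 0.005637

σ√T = 0.4536·√0.4638 = 0.308915
d₁ = (ln(S/K) + (r+σ²/2)T) / (σ√T) = (ln(229.09/246.99) + (0.0496+0.4536²/2)·0.4638) / 0.308915 = (-0.075233 + 0.070719) / 0.308915 = -0.014613
d₂ = d₁ − σ√T = -0.014613 − 0.308915 = -0.323528
e^{−rT} = e^{−0.0496·0.4638} = 0.977258
N(−d₁) = 0.505830,  N(−d₂) = 0.626852
Put price V = K·e^{−rT}·N(−d₂) − S·N(−d₁) = 151.305213 − 115.880533 = 35.424681
φ(d₁) = (1/√(2π))·e^{−d₁²/2} = 0.398900
Γ = φ(d₁) / (S·σ·√T) = 0.005637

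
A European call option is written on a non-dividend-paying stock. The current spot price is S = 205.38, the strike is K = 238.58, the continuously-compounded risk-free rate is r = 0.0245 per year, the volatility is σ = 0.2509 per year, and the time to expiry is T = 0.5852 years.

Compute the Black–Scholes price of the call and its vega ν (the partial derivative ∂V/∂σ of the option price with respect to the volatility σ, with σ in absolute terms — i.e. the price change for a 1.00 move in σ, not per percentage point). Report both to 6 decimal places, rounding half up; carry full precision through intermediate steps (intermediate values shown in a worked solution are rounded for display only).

price = 5.950524
ν = 52.036927

σ√T = 0.2509·√0.5852 = 0.191934
d₁ = (ln(S/K) + (r+σ²/2)T) / (σ√T) = (ln(205.38/238.58) + (0.0245+0.2509²/2)·0.5852) / 0.191934 = (-0.149843 + 0.032757) / 0.191934 = -0.610031
d₂ = d₁ − σ√T = -0.610031 − 0.191934 = -0.801966
e^{−rT} = e^{−0.0245·0.5852} = 0.985765
N(d₁) = 0.270921,  N(d₂) = 0.211286
Call price V = S·N(d₁) − K·e^{−rT}·N(d₂) = 55.641673 − 49.691149 = 5.950524
φ(d₁) = (1/√(2π))·e^{−d₁²/2} = 0.331208
ν = S·φ(d₁)·√T = 52.036927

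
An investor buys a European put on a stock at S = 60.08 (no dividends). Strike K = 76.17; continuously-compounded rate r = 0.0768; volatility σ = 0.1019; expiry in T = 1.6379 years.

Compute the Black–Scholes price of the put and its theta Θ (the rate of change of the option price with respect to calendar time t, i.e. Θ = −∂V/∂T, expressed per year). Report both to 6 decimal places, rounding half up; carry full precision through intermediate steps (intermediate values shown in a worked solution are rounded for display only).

price = 7.988419
Θ = 3.537853

σ√T = 0.1019·√1.6379 = 0.130412
d₁ = (ln(S/K) + (r+σ²/2)T) / (σ√T) = (ln(60.08/76.17) + (0.0768+0.1019²/2)·1.6379) / 0.130412 = (-0.237291 + 0.134294) / 0.130412 = -0.789776
d₂ = d₁ − σ√T = -0.789776 − 0.130412 = -0.920188
e^{−rT} = e^{−0.0768·1.6379} = 0.881799
N(−d₁) = 0.785171,  N(−d₂) = 0.821263
Put price V = K·e^{−rT}·N(−d₂) − S·N(−d₁) = 55.161469 − 47.173050 = 7.988419
φ(d₁) = (1/√(2π))·e^{−d₁²/2} = 0.292056
Θ = −S·φ(d₁)·σ/(2√T) + r·K·e^{−rT}·N(−d₂) = −0.698547 + 4.236401 = 3.537853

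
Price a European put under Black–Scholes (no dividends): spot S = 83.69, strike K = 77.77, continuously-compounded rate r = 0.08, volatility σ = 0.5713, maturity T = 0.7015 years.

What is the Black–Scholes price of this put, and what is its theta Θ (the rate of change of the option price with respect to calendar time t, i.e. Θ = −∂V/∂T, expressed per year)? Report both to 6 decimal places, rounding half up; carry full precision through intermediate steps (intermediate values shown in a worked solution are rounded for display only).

price = 10.311327
Θ = -7.131539

σ√T = 0.5713·√0.7015 = 0.478496
d₁ = (ln(S/K) + (r+σ²/2)T) / (σ√T) = (ln(83.69/77.77) + (0.08+0.5713²/2)·0.7015) / 0.478496 = (0.073364 + 0.170599) / 0.478496 = 0.509854
d₂ = d₁ − σ√T = 0.509854 − 0.478496 = 0.031358
e^{−rT} = e^{−0.08·0.7015} = 0.945426
N(−d₁) = 0.305077,  N(−d₂) = 0.487492
Put price V = K·e^{−rT}·N(−d₂) − S·N(−d₁) = 35.843219 − 25.531892 = 10.311327
φ(d₁) = (1/√(2π))·e^{−d₁²/2} = 0.350318
Θ = −S·φ(d₁)·σ/(2√T) + r·K·e^{−rT}·N(−d₂) = −9.998997 + 2.867458 = -7.131539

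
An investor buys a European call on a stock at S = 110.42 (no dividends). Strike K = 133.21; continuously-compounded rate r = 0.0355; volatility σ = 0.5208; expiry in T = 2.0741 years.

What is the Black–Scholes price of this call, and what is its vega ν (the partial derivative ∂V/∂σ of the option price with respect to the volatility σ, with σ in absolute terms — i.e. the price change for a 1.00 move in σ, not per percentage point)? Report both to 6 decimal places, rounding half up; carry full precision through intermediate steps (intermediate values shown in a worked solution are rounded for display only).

σ√T = 0.5208·√2.0741 = 0.750042
d₁ = (ln(S/K) + (r+σ²/2)T) / (σ√T) = (ln(110.42/133.21) + (0.0355+0.5208²/2)·2.0741) / 0.750042 = (-0.187636 + 0.354912) / 0.750042 = 0.223023
d₂ = d₁ − σ√T = 0.223023 − 0.750042 = -0.527019
e^{−rT} = e^{−0.0355·2.0741} = 0.929015
N(d₁) = 0.588241,  N(d₂) = 0.299090
Call price V = S·N(d₁) − K·e^{−rT}·N(d₂) = 64.953599 − 37.013617 = 27.939982
φ(d₁) = (1/√(2π))·e^{−d₁²/2} = 0.389143
ν = S·φ(d₁)·√T = 61.883077

price = 27.939982
ν = 61.883077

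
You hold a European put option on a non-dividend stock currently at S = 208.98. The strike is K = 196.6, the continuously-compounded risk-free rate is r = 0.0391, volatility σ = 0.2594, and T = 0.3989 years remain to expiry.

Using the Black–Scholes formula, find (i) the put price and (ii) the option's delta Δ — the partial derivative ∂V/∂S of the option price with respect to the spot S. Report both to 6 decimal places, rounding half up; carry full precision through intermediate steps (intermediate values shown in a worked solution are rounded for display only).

price = 6.837881
Δ = -0.291208

σ√T = 0.2594·√0.3989 = 0.163833
d₁ = (ln(S/K) + (r+σ²/2)T) / (σ√T) = (ln(208.98/196.6) + (0.0391+0.2594²/2)·0.3989) / 0.163833 = (0.061067 + 0.029018) / 0.163833 = 0.549858
d₂ = d₁ − σ√T = 0.549858 − 0.163833 = 0.386025
e^{−rT} = e^{−0.0391·0.3989} = 0.984524
N(−d₁) = 0.291208,  N(−d₂) = 0.349739
Put price V = K·e^{−rT}·N(−d₂) − S·N(−d₁) = 67.694615 − 60.856734 = 6.837881
Δ = −N(−d₁) = -0.291208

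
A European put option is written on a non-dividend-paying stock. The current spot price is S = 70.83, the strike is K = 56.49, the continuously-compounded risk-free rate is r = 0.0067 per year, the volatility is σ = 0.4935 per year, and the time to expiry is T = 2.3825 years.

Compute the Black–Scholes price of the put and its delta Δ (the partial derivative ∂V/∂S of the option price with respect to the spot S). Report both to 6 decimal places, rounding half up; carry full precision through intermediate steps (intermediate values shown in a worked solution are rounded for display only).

price = 12.027800
Δ = -0.242338

σ√T = 0.4935·√2.3825 = 0.761734
d₁ = (ln(S/K) + (r+σ²/2)T) / (σ√T) = (ln(70.83/56.49) + (0.0067+0.4935²/2)·2.3825) / 0.761734 = (0.226219 + 0.306082) / 0.761734 = 0.698802
d₂ = d₁ − σ√T = 0.698802 − 0.761734 = -0.062933
e^{−rT} = e^{−0.0067·2.3825} = 0.984164
N(−d₁) = 0.242338,  N(−d₂) = 0.525090
Put price V = K·e^{−rT}·N(−d₂) − S·N(−d₁) = 29.192596 − 17.164796 = 12.027800
Δ = −N(−d₁) = -0.242338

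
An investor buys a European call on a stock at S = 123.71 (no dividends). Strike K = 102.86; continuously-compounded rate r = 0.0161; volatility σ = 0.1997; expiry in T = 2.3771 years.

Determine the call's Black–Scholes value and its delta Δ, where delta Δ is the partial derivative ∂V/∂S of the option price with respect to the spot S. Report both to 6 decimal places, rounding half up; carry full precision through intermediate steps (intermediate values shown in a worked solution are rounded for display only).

σ√T = 0.1997·√2.3771 = 0.307894
d₁ = (ln(S/K) + (r+σ²/2)T) / (σ√T) = (ln(123.71/102.86) + (0.0161+0.1997²/2)·2.3771) / 0.307894 = (0.184571 + 0.085671) / 0.307894 = 0.877710
d₂ = d₁ − σ√T = 0.877710 − 0.307894 = 0.569816
e^{−rT} = e^{−0.0161·2.3771} = 0.962452
N(d₁) = 0.809950,  N(d₂) = 0.715599
Call price V = S·N(d₁) − K·e^{−rT}·N(d₂) = 100.198853 − 70.842689 = 29.356164
Δ = N(d₁) = 0.809950

price = 29.356164
Δ = 0.809950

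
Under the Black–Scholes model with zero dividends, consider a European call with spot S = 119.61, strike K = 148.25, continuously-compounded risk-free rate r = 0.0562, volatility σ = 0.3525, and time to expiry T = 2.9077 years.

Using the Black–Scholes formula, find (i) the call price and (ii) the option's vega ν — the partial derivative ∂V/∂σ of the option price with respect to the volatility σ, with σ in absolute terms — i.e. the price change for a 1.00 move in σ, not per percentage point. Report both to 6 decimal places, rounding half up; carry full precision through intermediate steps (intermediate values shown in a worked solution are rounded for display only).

price = 25.956315
ν = 79.503977

σ√T = 0.3525·√2.9077 = 0.601082
d₁ = (ln(S/K) + (r+σ²/2)T) / (σ√T) = (ln(119.61/148.25) + (0.0562+0.3525²/2)·2.9077) / 0.601082 = (-0.214664 + 0.344063) / 0.601082 = 0.215277
d₂ = d₁ − σ√T = 0.215277 − 0.601082 = -0.385805
e^{−rT} = e^{−0.0562·2.9077} = 0.849241
N(d₁) = 0.585224,  N(d₂) = 0.349820
Call price V = S·N(d₁) − K·e^{−rT}·N(d₂) = 69.998674 − 44.042359 = 25.956315
φ(d₁) = (1/√(2π))·e^{−d₁²/2} = 0.389804
ν = S·φ(d₁)·√T = 79.503977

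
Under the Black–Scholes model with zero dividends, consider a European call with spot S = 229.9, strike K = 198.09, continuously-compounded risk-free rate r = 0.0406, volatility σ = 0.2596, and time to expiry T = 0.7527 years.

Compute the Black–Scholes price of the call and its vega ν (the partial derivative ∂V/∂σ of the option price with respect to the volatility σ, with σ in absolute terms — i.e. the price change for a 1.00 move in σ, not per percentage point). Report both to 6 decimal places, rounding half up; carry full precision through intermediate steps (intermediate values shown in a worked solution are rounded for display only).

price = 43.471750
ν = 52.617599

σ√T = 0.2596·√0.7527 = 0.225225
d₁ = (ln(S/K) + (r+σ²/2)T) / (σ√T) = (ln(229.9/198.09) + (0.0406+0.2596²/2)·0.7527) / 0.225225 = (0.148923 + 0.055923) / 0.225225 = 0.909517
d₂ = d₁ − σ√T = 0.909517 − 0.225225 = 0.684293
e^{−rT} = e^{−0.0406·0.7527} = 0.969903
N(d₁) = 0.818461,  N(d₂) = 0.753105
Call price V = S·N(d₁) − K·e^{−rT}·N(d₂) = 188.164293 − 144.692543 = 43.471750
φ(d₁) = (1/√(2π))·e^{−d₁²/2} = 0.263804
ν = S·φ(d₁)·√T = 52.617599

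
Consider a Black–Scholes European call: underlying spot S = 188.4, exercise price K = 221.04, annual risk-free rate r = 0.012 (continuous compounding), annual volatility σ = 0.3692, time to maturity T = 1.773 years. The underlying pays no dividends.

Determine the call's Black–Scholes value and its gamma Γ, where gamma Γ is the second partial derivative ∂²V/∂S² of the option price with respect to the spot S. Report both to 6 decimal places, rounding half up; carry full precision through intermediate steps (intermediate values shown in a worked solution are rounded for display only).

σ√T = 0.3692·√1.773 = 0.491605
d₁ = (ln(S/K) + (r+σ²/2)T) / (σ√T) = (ln(188.4/221.04) + (0.012+0.3692²/2)·1.773) / 0.491605 = (-0.159776 + 0.142114) / 0.491605 = -0.035929
d₂ = d₁ − σ√T = -0.035929 − 0.491605 = -0.527533
e^{−rT} = e^{−0.012·1.773} = 0.978949
N(d₁) = 0.485670,  N(d₂) = 0.298912
Call price V = S·N(d₁) − K·e^{−rT}·N(d₂) = 91.500155 − 64.680535 = 26.819620
φ(d₁) = (1/√(2π))·e^{−d₁²/2} = 0.398685
Γ = φ(d₁) / (S·σ·√T) = 0.004305

price = 26.819620
Γ = 0.004305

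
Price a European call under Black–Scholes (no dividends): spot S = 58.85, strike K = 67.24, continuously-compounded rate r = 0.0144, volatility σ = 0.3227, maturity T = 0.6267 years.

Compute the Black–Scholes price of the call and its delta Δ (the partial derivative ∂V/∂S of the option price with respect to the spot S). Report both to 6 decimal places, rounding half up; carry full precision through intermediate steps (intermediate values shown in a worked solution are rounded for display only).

price = 3.218733
Δ = 0.359930

σ√T = 0.3227·√0.6267 = 0.255463
d₁ = (ln(S/K) + (r+σ²/2)T) / (σ√T) = (ln(58.85/67.24) + (0.0144+0.3227²/2)·0.6267) / 0.255463 = (-0.133276 + 0.041655) / 0.255463 = -0.358647
d₂ = d₁ − σ√T = -0.358647 − 0.255463 = -0.614110
e^{−rT} = e^{−0.0144·0.6267} = 0.991016
N(d₁) = 0.359930,  N(d₂) = 0.269571
Call price V = S·N(d₁) − K·e^{−rT}·N(d₂) = 21.181857 − 17.963124 = 3.218733
Δ = N(d₁) = 0.359930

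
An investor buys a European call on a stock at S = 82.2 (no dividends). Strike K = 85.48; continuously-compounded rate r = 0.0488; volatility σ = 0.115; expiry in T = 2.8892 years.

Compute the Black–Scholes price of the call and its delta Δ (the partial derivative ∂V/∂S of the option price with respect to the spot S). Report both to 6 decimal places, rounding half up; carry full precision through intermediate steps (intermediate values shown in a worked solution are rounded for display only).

price = 10.875836
Δ = 0.731996

σ√T = 0.115·√2.8892 = 0.195473
d₁ = (ln(S/K) + (r+σ²/2)T) / (σ√T) = (ln(82.2/85.48) + (0.0488+0.115²/2)·2.8892) / 0.195473 = (-0.039127 + 0.160098) / 0.195473 = 0.618861
d₂ = d₁ − σ√T = 0.618861 − 0.195473 = 0.423389
e^{−rT} = e^{−0.0488·2.8892} = 0.868495
N(d₁) = 0.731996,  N(d₂) = 0.663994
Call price V = S·N(d₁) − K·e^{−rT}·N(d₂) = 60.170086 − 49.294250 = 10.875836
Δ = N(d₁) = 0.731996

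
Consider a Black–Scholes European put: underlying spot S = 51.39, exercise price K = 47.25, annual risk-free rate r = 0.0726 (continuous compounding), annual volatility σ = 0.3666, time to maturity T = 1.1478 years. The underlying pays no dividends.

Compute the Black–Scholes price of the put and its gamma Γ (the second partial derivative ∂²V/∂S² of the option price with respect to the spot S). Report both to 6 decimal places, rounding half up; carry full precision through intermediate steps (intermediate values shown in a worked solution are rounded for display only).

σ√T = 0.3666·√1.1478 = 0.392758
d₁ = (ln(S/K) + (r+σ²/2)T) / (σ√T) = (ln(51.39/47.25) + (0.0726+0.3666²/2)·1.1478) / 0.392758 = (0.083991 + 0.160460) / 0.392758 = 0.622395
d₂ = d₁ − σ√T = 0.622395 − 0.392758 = 0.229636
e^{−rT} = e^{−0.0726·1.1478} = 0.920047
N(−d₁) = 0.266841,  N(−d₂) = 0.409187
Put price V = K·e^{−rT}·N(−d₂) − S·N(−d₁) = 17.788280 − 13.712967 = 4.075314
φ(d₁) = (1/√(2π))·e^{−d₁²/2} = 0.328695
Γ = φ(d₁) / (S·σ·√T) = 0.016285

price = 4.075314
Γ = 0.016285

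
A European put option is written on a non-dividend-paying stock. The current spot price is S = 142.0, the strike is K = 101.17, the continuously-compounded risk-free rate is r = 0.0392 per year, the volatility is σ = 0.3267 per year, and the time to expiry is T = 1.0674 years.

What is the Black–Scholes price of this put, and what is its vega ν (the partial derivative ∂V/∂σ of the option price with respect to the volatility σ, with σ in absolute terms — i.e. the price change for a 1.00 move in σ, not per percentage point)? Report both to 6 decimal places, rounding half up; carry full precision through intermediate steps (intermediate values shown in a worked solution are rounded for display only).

price = 2.545388
ν = 25.233981

σ√T = 0.3267·√1.0674 = 0.337530
d₁ = (ln(S/K) + (r+σ²/2)T) / (σ√T) = (ln(142.0/101.17) + (0.0392+0.3267²/2)·1.0674) / 0.337530 = (0.339025 + 0.098805) / 0.337530 = 1.297158
d₂ = d₁ − σ√T = 1.297158 − 0.337530 = 0.959628
e^{−rT} = e^{−0.0392·1.0674} = 0.959021
N(−d₁) = 0.097288,  N(−d₂) = 0.168621
Put price V = K·e^{−rT}·N(−d₂) − S·N(−d₁) = 16.360335 − 13.814947 = 2.545388
φ(d₁) = (1/√(2π))·e^{−d₁²/2} = 0.172002
ν = S·φ(d₁)·√T = 25.233981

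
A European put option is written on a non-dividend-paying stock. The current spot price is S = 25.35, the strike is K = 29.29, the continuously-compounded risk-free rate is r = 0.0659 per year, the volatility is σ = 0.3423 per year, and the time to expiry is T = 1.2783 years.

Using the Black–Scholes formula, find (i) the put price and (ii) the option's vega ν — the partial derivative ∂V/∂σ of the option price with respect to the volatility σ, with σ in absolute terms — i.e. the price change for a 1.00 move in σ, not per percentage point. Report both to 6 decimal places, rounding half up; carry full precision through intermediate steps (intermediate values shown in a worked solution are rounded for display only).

price = 4.845040
ν = 11.425962

σ√T = 0.3423·√1.2783 = 0.387011
d₁ = (ln(S/K) + (r+σ²/2)T) / (σ√T) = (ln(25.35/29.29) + (0.0659+0.3423²/2)·1.2783) / 0.387011 = (-0.144467 + 0.159129) / 0.387011 = 0.037883
d₂ = d₁ − σ√T = 0.037883 − 0.387011 = -0.349128
e^{−rT} = e^{−0.0659·1.2783} = 0.919211
N(−d₁) = 0.484890,  N(−d₂) = 0.636503
Put price V = K·e^{−rT}·N(−d₂) − S·N(−d₁) = 17.137009 − 12.291970 = 4.845040
φ(d₁) = (1/√(2π))·e^{−d₁²/2} = 0.398656
ν = S·φ(d₁)·√T = 11.425962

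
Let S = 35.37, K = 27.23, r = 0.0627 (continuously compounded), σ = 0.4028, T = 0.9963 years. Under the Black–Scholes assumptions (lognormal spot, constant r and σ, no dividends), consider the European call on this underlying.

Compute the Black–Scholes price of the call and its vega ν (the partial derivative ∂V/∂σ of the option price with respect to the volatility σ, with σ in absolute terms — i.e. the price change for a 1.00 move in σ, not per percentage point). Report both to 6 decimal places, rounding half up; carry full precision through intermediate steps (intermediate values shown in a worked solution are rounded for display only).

σ√T = 0.4028·√0.9963 = 0.402054
d₁ = (ln(S/K) + (r+σ²/2)T) / (σ√T) = (ln(35.37/27.23) + (0.0627+0.4028²/2)·0.9963) / 0.402054 = (0.261545 + 0.143292) / 0.402054 = 1.006920
d₂ = d₁ − σ√T = 1.006920 − 0.402054 = 0.604866
e^{−rT} = e^{−0.0627·0.9963} = 0.939443
N(d₁) = 0.843013,  N(d₂) = 0.727366
Call price V = S·N(d₁) − K·e^{−rT}·N(d₂) = 29.817386 − 18.606777 = 11.210609
φ(d₁) = (1/√(2π))·e^{−d₁²/2} = 0.240296
ν = S·φ(d₁)·√T = 8.483540

price = 11.210609
ν = 8.483540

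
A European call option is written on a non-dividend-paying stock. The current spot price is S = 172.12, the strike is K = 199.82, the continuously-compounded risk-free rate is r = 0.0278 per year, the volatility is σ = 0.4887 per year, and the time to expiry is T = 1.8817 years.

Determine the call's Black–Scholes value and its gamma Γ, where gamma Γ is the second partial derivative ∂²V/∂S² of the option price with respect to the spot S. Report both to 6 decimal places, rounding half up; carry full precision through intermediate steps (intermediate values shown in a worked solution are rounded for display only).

σ√T = 0.4887·√1.8817 = 0.670375
d₁ = (ln(S/K) + (r+σ²/2)T) / (σ√T) = (ln(172.12/199.82) + (0.0278+0.4887²/2)·1.8817) / 0.670375 = (-0.149225 + 0.277012) / 0.670375 = 0.190621
d₂ = d₁ − σ√T = 0.190621 − 0.670375 = -0.479754
e^{−rT} = e^{−0.0278·1.8817} = 0.949033
N(d₁) = 0.575589,  N(d₂) = 0.315701
Call price V = S·N(d₁) − K·e^{−rT}·N(d₂) = 99.070309 − 59.868267 = 39.202042
φ(d₁) = (1/√(2π))·e^{−d₁²/2} = 0.391760
Γ = φ(d₁) / (S·σ·√T) = 0.003395

price = 39.202042
Γ = 0.003395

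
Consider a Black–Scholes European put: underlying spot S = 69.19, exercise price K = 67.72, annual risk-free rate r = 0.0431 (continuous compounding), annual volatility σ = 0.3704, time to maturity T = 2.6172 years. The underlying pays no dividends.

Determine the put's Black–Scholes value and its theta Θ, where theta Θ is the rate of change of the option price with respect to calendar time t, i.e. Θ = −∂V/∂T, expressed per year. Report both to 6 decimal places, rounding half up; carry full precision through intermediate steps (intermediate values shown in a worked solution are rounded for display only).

price = 11.295245
Θ = -1.372818

σ√T = 0.3704·√2.6172 = 0.599224
d₁ = (ln(S/K) + (r+σ²/2)T) / (σ√T) = (ln(69.19/67.72) + (0.0431+0.3704²/2)·2.6172) / 0.599224 = (0.021475 + 0.292336) / 0.599224 = 0.523695
d₂ = d₁ − σ√T = 0.523695 − 0.599224 = -0.075529
e^{−rT} = e^{−0.0431·2.6172} = 0.893328
N(−d₁) = 0.300245,  N(−d₂) = 0.530103
Put price V = K·e^{−rT}·N(−d₂) − S·N(−d₁) = 32.069211 − 20.773967 = 11.295245
φ(d₁) = (1/√(2π))·e^{−d₁²/2} = 0.347821
Θ = −S·φ(d₁)·σ/(2√T) + r·K·e^{−rT}·N(−d₂) = −2.755001 + 1.382183 = -1.372818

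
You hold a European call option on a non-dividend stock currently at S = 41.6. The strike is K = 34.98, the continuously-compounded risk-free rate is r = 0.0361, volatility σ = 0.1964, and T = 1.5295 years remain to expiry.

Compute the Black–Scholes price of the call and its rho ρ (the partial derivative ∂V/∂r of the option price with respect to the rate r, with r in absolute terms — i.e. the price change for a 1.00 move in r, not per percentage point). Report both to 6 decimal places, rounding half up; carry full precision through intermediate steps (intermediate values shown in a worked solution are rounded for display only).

σ√T = 0.1964·√1.5295 = 0.242894
d₁ = (ln(S/K) + (r+σ²/2)T) / (σ√T) = (ln(41.6/34.98) + (0.0361+0.1964²/2)·1.5295) / 0.242894 = (0.173324 + 0.084714) / 0.242894 = 1.062347
d₂ = d₁ − σ√T = 1.062347 − 0.242894 = 0.819453
e^{−rT} = e^{−0.0361·1.5295} = 0.946282
N(d₁) = 0.855961,  N(d₂) = 0.793736
Call price V = S·N(d₁) − K·e^{−rT}·N(d₂) = 35.607971 − 26.273404 = 9.334567
ρ = K·T·e^{−rT}·N(d₂) = 40.185171

price = 9.334567
ρ = 40.185171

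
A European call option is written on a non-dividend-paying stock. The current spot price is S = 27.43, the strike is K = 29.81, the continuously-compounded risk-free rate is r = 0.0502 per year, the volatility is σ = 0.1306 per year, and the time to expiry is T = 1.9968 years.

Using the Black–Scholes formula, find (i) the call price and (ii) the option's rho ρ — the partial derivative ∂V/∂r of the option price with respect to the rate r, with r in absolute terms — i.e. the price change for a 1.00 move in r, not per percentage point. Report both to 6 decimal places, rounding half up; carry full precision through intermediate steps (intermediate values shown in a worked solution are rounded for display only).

price = 2.239732
ρ = 26.924030

σ√T = 0.1306·√1.9968 = 0.184548
d₁ = (ln(S/K) + (r+σ²/2)T) / (σ√T) = (ln(27.43/29.81) + (0.0502+0.1306²/2)·1.9968) / 0.184548 = (-0.083207 + 0.117268) / 0.184548 = 0.184568
d₂ = d₁ − σ√T = 0.184568 − 0.184548 = 0.000020
e^{−rT} = e^{−0.0502·1.9968} = 0.904621
N(d₁) = 0.573216,  N(d₂) = 0.500008
Call price V = S·N(d₁) − K·e^{−rT}·N(d₂) = 15.723321 − 13.483589 = 2.239732
ρ = K·T·e^{−rT}·N(d₂) = 26.924030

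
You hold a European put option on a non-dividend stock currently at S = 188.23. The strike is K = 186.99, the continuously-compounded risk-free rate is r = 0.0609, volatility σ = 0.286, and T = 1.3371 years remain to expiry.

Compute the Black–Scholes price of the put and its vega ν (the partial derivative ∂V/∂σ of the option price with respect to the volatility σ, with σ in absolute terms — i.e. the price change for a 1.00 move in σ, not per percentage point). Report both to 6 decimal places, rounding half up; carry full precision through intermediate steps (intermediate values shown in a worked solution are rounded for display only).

σ√T = 0.286·√1.3371 = 0.330710
d₁ = (ln(S/K) + (r+σ²/2)T) / (σ√T) = (ln(188.23/186.99) + (0.0609+0.286²/2)·1.3371) / 0.330710 = (0.006609 + 0.136114) / 0.330710 = 0.431567
d₂ = d₁ − σ√T = 0.431567 − 0.330710 = 0.100856
e^{−rT} = e^{−0.0609·1.3371} = 0.921798
N(−d₁) = 0.333028,  N(−d₂) = 0.459832
Put price V = K·e^{−rT}·N(−d₂) − S·N(−d₁) = 79.259912 − 62.685905 = 16.574006
φ(d₁) = (1/√(2π))·e^{−d₁²/2} = 0.363468
ν = S·φ(d₁)·√T = 79.111068

price = 16.574006
ν = 79.111068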